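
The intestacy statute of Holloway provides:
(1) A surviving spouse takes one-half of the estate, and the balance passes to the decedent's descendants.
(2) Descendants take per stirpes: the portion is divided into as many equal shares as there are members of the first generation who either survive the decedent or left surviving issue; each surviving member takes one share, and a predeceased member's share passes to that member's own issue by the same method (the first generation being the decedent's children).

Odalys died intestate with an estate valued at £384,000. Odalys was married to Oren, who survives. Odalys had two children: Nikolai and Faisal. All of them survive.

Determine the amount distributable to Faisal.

Faisal receives £96,000.

Oren takes one-half of £384,000 = £192,000. The remaining £192,000 passes to the descendants.
The descendants' portion (£192,000) is divided into 2 shares of £96,000: Nikolai and Faisal each take £96,000.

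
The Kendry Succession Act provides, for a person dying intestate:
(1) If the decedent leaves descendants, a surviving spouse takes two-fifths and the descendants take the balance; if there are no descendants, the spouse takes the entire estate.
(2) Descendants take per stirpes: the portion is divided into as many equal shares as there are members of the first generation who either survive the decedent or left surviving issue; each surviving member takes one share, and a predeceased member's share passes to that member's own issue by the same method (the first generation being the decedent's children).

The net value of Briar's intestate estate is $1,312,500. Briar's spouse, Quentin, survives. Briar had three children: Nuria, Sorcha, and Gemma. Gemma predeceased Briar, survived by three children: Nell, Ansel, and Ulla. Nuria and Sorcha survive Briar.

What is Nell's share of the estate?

Nell receives $87,500.

Quentin takes two-fifths of $1,312,500 = $525,000. The remaining $787,500 passes to the descendants.
The descendants' portion ($787,500) is divided into 3 shares of $262,500: Nuria and Sorcha each take $262,500; Gemma's $262,500 share passes to Gemma's issue.
Gemma's share ($262,500) is divided into 3 shares of $87,500: Nell, Ansel, and Ulla each take $87,500.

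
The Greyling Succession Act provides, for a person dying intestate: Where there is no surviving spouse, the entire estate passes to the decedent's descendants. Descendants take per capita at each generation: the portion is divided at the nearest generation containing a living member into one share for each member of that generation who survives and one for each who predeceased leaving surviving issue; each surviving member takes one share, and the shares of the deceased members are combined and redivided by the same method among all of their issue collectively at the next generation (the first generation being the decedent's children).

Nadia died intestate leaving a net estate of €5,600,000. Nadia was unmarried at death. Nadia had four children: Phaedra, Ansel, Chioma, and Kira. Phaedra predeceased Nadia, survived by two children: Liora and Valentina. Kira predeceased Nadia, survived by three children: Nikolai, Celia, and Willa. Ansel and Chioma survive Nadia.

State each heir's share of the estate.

The entire €5,600,000 passes to the descendants.
That amount (€5,600,000) is divided at the children's generation into 4 shares of €1,400,000. Ansel and Chioma each take €1,400,000. The 2 shares of the deceased (Phaedra and Kira) are combined into a pool of €2,800,000.
That pool (€2,800,000) is divided at the grandchildren's generation equally among Liora, Valentina, Nikolai, Celia, and Willa: €560,000 each.

Liora: €560,000; Valentina: €560,000; Ansel: €1,400,000; Chioma: €1,400,000; Nikolai: €560,000; Celia: €560,000; Willa: €560,000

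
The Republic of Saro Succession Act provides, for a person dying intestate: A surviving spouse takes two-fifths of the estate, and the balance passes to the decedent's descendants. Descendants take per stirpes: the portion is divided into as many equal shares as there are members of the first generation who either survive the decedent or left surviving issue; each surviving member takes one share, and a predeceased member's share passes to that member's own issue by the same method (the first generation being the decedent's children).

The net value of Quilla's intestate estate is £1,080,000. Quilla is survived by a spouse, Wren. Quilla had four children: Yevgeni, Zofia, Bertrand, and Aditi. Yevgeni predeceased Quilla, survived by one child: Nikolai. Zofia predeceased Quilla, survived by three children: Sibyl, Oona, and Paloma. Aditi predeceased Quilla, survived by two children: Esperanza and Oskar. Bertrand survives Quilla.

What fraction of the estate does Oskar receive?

Wren takes two-fifths of £1,080,000 = £432,000. The remaining £648,000 passes to the descendants.
The descendants' portion (£648,000) is divided into 4 shares of £162,000: Bertrand takes £162,000; Yevgeni's £162,000 share passes to Yevgeni's issue; Zofia's £162,000 share passes to Zofia's issue; Aditi's £162,000 share passes to Aditi's issue.
Yevgeni's share (£162,000) passes entirely to Nikolai.
Zofia's share (£162,000) is divided into 3 shares of £54,000: Sibyl, Oona, and Paloma each take £54,000.
Aditi's share (£162,000) is divided into 2 shares of £81,000: Esperanza and Oskar each take £81,000.

Oskar receives 3/40 of the estate.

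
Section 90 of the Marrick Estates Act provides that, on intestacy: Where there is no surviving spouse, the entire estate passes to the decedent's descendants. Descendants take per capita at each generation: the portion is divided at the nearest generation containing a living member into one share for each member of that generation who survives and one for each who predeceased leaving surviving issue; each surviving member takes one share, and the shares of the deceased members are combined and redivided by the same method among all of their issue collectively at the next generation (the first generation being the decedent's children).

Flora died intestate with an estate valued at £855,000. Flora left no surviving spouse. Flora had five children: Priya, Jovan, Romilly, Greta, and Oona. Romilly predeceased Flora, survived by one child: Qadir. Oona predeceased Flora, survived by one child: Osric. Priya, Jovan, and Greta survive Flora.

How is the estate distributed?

Priya: £171,000; Jovan: £171,000; Qadir: £171,000; Greta: £171,000; Osric: £171,000

The entire £855,000 passes to the descendants.
That amount (£855,000) is divided at the children's generation into 5 shares of £171,000. Priya, Jovan, and Greta each take £171,000. The 2 shares of the deceased (Romilly and Oona) are combined into a pool of £342,000.
That pool (£342,000) is divided at the grandchildren's generation equally among Qadir and Osric: £171,000 each.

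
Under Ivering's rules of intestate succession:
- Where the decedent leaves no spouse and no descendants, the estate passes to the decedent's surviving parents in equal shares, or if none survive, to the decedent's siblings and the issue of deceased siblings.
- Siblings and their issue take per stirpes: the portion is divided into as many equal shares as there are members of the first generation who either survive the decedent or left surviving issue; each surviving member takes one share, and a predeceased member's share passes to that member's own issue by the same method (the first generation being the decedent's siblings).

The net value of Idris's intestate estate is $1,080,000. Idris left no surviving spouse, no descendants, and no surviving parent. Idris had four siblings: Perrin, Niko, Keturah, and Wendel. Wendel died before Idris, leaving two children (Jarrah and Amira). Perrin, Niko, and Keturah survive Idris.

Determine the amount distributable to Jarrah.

The entire $1,080,000 passes to the siblings and their issue.
That amount ($1,080,000) is divided into 4 shares of $270,000: Perrin, Niko, and Keturah each take $270,000; Wendel's $270,000 share passes to Wendel's issue.
Wendel's share ($270,000) is divided into 2 shares of $135,000: Jarrah and Amira each take $135,000.

Jarrah receives $135,000.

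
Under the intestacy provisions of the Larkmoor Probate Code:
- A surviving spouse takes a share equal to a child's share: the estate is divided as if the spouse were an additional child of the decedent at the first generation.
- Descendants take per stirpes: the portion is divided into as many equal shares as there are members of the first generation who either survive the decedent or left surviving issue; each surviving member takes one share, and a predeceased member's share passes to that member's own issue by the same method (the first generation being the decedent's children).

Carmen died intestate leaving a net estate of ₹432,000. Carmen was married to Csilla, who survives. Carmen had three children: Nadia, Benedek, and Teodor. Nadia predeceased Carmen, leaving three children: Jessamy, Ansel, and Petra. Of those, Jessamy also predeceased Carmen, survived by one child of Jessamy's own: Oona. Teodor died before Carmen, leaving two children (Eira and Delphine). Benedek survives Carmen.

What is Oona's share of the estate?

Oona receives ₹36,000.

The spouse counts as an additional share at the children's level, so there are 4 primary shares of ₹108,000. Csilla takes one such share (₹108,000).
The children's combined portion (₹324,000) is divided into 3 shares of ₹108,000: Benedek takes ₹108,000; Nadia's ₹108,000 share passes to Nadia's issue; Teodor's ₹108,000 share passes to Teodor's issue.
Nadia's share (₹108,000) is divided into 3 shares of ₹36,000: Ansel and Petra each take ₹36,000; Jessamy's ₹36,000 share passes to Jessamy's issue.
Jessamy's share (₹36,000) passes entirely to Oona.
Teodor's share (₹108,000) is divided into 2 shares of ₹54,000: Eira and Delphine each take ₹54,000.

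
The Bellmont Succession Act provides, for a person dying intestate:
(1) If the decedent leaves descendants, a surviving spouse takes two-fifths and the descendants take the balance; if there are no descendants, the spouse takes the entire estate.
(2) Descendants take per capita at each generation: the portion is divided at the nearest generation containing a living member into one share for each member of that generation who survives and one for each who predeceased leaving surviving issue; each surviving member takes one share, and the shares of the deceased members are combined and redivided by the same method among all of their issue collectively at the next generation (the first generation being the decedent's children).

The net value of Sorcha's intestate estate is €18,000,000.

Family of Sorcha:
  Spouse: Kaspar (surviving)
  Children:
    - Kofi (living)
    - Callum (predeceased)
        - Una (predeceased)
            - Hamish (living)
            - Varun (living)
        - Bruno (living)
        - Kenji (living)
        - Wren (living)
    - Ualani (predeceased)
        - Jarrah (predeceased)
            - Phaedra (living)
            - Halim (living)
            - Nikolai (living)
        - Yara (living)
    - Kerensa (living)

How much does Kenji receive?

Kaspar takes two-fifths of €18,000,000 = €7,200,000. The remaining €10,800,000 passes to the descendants.
The descendants' portion (€10,800,000) is divided at the children's generation into 4 shares of €2,700,000. Kofi and Kerensa each take €2,700,000. The 2 shares of the deceased (Callum and Ualani) are combined into a pool of €5,400,000.
That pool (€5,400,000) is divided at the grandchildren's generation into 6 shares of €900,000. Bruno, Kenji, Wren, and Yara each take €900,000. The 2 shares of the deceased (Una and Jarrah) are combined into a pool of €1,800,000.
That pool (€1,800,000) is divided at the great-grandchildren's generation equally among Hamish, Varun, Phaedra, Halim, and Nikolai: €360,000 each.

Kenji receives €900,000.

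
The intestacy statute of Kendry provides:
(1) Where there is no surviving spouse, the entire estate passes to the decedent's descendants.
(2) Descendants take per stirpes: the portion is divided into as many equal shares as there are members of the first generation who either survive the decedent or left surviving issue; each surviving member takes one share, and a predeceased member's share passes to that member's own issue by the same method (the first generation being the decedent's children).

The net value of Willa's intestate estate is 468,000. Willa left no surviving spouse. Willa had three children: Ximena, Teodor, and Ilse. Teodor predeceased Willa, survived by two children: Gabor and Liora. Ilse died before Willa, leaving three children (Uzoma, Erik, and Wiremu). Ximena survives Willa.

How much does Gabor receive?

Gabor receives 78,000.

The entire 468,000 passes to the descendants.
That amount (468,000) is divided into 3 shares of 156,000: Ximena takes 156,000; Teodor's 156,000 share passes to Teodor's issue; Ilse's 156,000 share passes to Ilse's issue.
Teodor's share (156,000) is divided into 2 shares of 78,000: Gabor and Liora each take 78,000.
Ilse's share (156,000) is divided into 3 shares of 52,000: Uzoma, Erik, and Wiremu each take 52,000.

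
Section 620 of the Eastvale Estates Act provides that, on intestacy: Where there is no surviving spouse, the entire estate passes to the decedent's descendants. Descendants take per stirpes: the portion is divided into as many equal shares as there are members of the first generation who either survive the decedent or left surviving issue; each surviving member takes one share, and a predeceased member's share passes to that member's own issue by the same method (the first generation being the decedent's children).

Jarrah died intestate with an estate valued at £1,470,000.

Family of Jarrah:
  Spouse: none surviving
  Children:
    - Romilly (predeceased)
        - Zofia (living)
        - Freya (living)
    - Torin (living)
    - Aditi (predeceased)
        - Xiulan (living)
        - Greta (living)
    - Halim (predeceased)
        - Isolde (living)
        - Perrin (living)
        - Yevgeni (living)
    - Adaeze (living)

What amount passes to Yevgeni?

The entire £1,470,000 passes to the descendants.
That amount (£1,470,000) is divided into 5 shares of £294,000: Torin and Adaeze each take £294,000; Romilly's £294,000 share passes to Romilly's issue; Aditi's £294,000 share passes to Aditi's issue; Halim's £294,000 share passes to Halim's issue.
Romilly's share (£294,000) is divided into 2 shares of £147,000: Zofia and Freya each take £147,000.
Aditi's share (£294,000) is divided into 2 shares of £147,000: Xiulan and Greta each take £147,000.
Halim's share (£294,000) is divided into 3 shares of £98,000: Isolde, Perrin, and Yevgeni each take £98,000.

Yevgeni receives £98,000.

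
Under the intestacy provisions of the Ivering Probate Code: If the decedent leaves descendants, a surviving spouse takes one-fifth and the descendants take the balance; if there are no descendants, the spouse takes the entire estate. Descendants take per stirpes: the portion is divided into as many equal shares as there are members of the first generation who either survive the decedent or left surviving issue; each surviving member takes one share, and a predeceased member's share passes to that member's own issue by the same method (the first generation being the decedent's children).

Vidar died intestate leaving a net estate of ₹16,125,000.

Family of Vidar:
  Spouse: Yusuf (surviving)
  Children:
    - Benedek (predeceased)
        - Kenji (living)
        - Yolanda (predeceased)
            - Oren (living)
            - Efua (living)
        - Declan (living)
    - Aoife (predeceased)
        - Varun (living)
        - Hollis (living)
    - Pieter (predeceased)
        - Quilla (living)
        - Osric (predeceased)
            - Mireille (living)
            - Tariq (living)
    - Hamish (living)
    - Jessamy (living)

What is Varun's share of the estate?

Yusuf takes one-fifth of ₹16,125,000 = ₹3,225,000. The remaining ₹12,900,000 passes to the descendants.
The descendants' portion (₹12,900,000) is divided into 5 shares of ₹2,580,000: Hamish and Jessamy each take ₹2,580,000; Benedek's ₹2,580,000 share passes to Benedek's issue; Aoife's ₹2,580,000 share passes to Aoife's issue; Pieter's ₹2,580,000 share passes to Pieter's issue.
Benedek's share (₹2,580,000) is divided into 3 shares of ₹860,000: Kenji and Declan each take ₹860,000; Yolanda's ₹860,000 share passes to Yolanda's issue.
Yolanda's share (₹860,000) is divided into 2 shares of ₹430,000: Oren and Efua each take ₹430,000.
Aoife's share (₹2,580,000) is divided into 2 shares of ₹1,290,000: Varun and Hollis each take ₹1,290,000.
Pieter's share (₹2,580,000) is divided into 2 shares of ₹1,290,000: Quilla takes ₹1,290,000; Osric's ₹1,290,000 share passes to Osric's issue.
Osric's share (₹1,290,000) is divided into 2 shares of ₹645,000: Mireille and Tariq each take ₹645,000.

Varun receives ₹1,290,000.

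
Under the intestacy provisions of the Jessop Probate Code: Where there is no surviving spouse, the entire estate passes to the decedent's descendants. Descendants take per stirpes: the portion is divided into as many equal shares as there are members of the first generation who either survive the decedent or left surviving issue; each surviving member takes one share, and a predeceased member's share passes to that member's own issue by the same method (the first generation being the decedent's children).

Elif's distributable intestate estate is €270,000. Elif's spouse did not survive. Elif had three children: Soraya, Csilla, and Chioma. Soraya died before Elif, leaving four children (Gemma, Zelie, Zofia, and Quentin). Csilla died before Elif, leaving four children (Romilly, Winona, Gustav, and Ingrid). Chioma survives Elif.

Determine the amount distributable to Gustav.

Gustav receives €22,500.

The entire €270,000 passes to the descendants.
That amount (€270,000) is divided into 3 shares of €90,000: Chioma takes €90,000; Soraya's €90,000 share passes to Soraya's issue; Csilla's €90,000 share passes to Csilla's issue.
Soraya's share (€90,000) is divided into 4 shares of €22,500: Gemma, Zelie, Zofia, and Quentin each take €22,500.
Csilla's share (€90,000) is divided into 4 shares of €22,500: Romilly, Winona, Gustav, and Ingrid each take €22,500.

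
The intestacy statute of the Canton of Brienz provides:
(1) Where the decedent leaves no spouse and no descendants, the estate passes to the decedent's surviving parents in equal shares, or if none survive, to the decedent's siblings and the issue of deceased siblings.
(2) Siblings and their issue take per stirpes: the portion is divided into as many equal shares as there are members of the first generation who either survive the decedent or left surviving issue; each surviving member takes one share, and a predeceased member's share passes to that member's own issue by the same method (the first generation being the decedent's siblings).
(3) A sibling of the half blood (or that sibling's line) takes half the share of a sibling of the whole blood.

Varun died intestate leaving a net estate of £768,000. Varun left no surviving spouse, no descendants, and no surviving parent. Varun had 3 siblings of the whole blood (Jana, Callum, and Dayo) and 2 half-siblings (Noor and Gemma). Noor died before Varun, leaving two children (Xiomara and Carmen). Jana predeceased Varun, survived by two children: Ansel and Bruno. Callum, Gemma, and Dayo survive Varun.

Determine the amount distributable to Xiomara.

The entire £768,000 passes to the siblings and their issue.
Counting each half-blood sibling's line as half a unit, there are 4 units in £768,000, so one unit is £192,000. Whole-blood lines (Jana, Callum, and Dayo) take £192,000 each; half-blood lines (Noor and Gemma) take £96,000 each.
Noor's share (£96,000) is divided into 2 shares of £48,000: Xiomara and Carmen each take £48,000.
Jana's share (£192,000) is divided into 2 shares of £96,000: Ansel and Bruno each take £96,000.

Xiomara receives £48,000.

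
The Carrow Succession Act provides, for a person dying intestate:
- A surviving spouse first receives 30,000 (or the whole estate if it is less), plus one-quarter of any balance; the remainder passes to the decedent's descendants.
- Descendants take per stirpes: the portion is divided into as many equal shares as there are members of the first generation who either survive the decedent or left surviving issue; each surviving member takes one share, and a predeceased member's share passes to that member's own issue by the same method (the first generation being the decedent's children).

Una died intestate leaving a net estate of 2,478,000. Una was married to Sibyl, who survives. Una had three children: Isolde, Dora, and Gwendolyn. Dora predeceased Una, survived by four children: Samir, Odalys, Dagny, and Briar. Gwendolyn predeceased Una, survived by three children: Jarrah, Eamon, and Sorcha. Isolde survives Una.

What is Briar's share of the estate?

Sibyl first takes 30,000, leaving a balance of 2,448,000. Sibyl then takes one-quarter of the balance (612,000), for a total of 642,000. The remaining 1,836,000 passes to the descendants.
The descendants' portion (1,836,000) is divided into 3 shares of 612,000: Isolde takes 612,000; Dora's 612,000 share passes to Dora's issue; Gwendolyn's 612,000 share passes to Gwendolyn's issue.
Dora's share (612,000) is divided into 4 shares of 153,000: Samir, Odalys, Dagny, and Briar each take 153,000.
Gwendolyn's share (612,000) is divided into 3 shares of 204,000: Jarrah, Eamon, and Sorcha each take 204,000.

Briar receives 153,000.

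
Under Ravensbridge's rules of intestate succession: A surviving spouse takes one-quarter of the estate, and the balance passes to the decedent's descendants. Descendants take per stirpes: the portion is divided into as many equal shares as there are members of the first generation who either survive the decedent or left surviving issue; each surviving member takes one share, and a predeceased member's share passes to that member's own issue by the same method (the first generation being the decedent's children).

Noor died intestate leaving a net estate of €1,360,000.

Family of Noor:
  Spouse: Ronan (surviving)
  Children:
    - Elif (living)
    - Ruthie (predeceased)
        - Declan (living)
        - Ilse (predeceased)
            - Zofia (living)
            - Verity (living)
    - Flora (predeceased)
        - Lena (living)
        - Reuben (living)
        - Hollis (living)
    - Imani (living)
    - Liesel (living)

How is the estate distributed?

Ronan takes one-quarter of €1,360,000 = €340,000. The remaining €1,020,000 passes to the descendants.
The descendants' portion (€1,020,000) is divided into 5 shares of €204,000: Elif, Imani, and Liesel each take €204,000; Ruthie's €204,000 share passes to Ruthie's issue; Flora's €204,000 share passes to Flora's issue.
Ruthie's share (€204,000) is divided into 2 shares of €102,000: Declan takes €102,000; Ilse's €102,000 share passes to Ilse's issue.
Ilse's share (€102,000) is divided into 2 shares of €51,000: Zofia and Verity each take €51,000.
Flora's share (€204,000) is divided into 3 shares of €68,000: Lena, Reuben, and Hollis each take €68,000.

Ronan: €340,000; Elif: €204,000; Declan: €102,000; Zofia: €51,000; Verity: €51,000; Lena: €68,000; Reuben: €68,000; Hollis: €68,000; Imani: €204,000; Liesel: €204,000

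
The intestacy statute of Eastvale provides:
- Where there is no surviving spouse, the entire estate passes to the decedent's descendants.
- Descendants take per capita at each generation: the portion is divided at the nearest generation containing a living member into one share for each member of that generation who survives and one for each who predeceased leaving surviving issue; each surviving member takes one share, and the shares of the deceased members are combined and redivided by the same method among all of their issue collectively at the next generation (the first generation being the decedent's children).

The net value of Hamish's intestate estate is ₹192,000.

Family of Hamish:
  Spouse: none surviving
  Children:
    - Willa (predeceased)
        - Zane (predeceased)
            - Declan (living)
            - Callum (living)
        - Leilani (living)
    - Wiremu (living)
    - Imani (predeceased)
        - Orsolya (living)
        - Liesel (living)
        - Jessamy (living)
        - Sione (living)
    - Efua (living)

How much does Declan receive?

The entire ₹192,000 passes to the descendants.
That amount (₹192,000) is divided at the children's generation into 4 shares of ₹48,000. Wiremu and Efua each take ₹48,000. The 2 shares of the deceased (Willa and Imani) are combined into a pool of ₹96,000.
That pool (₹96,000) is divided at the grandchildren's generation into 6 shares of ₹16,000. Leilani, Orsolya, Liesel, Jessamy, and Sione each take ₹16,000. The remaining share for the deceased Zane (₹16,000) is carried to the next generation.
That pool (₹16,000) is divided at the great-grandchildren's generation equally among Declan and Callum: ₹8,000 each.

Declan receives ₹8,000.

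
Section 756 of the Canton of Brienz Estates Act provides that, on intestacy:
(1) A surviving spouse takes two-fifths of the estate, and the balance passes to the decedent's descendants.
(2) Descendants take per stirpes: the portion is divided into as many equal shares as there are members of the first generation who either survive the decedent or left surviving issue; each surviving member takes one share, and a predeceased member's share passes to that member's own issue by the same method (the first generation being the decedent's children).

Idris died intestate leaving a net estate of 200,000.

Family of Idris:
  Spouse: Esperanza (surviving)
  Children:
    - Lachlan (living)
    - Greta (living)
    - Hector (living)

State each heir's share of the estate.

Esperanza takes two-fifths of 200,000 = 80,000. The remaining 120,000 passes to the descendants.
The descendants' portion (120,000) is divided into 3 shares of 40,000: Lachlan, Greta, and Hector each take 40,000.

Esperanza: 80,000; Lachlan: 40,000; Greta: 40,000; Hector: 40,000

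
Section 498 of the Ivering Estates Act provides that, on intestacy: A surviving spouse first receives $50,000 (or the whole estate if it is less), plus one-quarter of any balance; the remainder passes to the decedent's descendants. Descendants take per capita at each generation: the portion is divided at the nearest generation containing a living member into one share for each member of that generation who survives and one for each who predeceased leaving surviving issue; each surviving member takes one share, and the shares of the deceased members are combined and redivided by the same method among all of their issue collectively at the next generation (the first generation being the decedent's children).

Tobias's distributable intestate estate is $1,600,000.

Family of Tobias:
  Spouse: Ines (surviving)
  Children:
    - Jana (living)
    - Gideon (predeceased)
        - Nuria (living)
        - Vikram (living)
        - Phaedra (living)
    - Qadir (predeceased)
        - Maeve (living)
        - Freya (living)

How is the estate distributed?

Ines: $437,500; Jana: $387,500; Nuria: $155,000; Vikram: $155,000; Phaedra: $155,000; Maeve: $155,000; Freya: $155,000

Ines first takes $50,000, leaving a balance of $1,550,000. Ines then takes one-quarter of the balance ($387,500), for a total of $437,500. The remaining $1,162,500 passes to the descendants.
The descendants' portion ($1,162,500) is divided at the children's generation into 3 shares of $387,500. Jana takes $387,500. The 2 shares of the deceased (Gideon and Qadir) are combined into a pool of $775,000.
That pool ($775,000) is divided at the grandchildren's generation equally among Nuria, Vikram, Phaedra, Maeve, and Freya: $155,000 each.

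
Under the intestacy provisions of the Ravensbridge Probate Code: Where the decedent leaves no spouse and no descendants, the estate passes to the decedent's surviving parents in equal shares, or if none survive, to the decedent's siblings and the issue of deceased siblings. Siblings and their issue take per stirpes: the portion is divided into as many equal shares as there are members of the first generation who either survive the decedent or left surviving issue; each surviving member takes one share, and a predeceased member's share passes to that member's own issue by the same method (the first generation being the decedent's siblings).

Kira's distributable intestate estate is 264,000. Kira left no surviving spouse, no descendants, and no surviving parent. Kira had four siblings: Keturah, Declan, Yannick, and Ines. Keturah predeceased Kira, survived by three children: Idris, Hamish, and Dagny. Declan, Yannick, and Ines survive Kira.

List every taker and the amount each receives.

The entire 264,000 passes to the siblings and their issue.
That amount (264,000) is divided into 4 shares of 66,000: Declan, Yannick, and Ines each take 66,000; Keturah's 66,000 share passes to Keturah's issue.
Keturah's share (66,000) is divided into 3 shares of 22,000: Idris, Hamish, and Dagny each take 22,000.

Idris: 22,000; Hamish: 22,000; Dagny: 22,000; Declan: 66,000; Yannick: 66,000; Ines: 66,000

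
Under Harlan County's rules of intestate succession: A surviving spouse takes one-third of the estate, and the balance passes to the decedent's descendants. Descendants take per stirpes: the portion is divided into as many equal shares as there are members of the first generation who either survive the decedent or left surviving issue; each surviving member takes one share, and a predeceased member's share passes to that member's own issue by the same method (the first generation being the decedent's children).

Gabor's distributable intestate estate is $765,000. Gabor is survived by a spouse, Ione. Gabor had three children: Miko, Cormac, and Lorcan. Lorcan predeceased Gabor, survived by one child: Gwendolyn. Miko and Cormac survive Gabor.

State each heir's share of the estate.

Ione: $255,000; Miko: $170,000; Cormac: $170,000; Gwendolyn: $170,000

Ione takes one-third of $765,000 = $255,000. The remaining $510,000 passes to the descendants.
The descendants' portion ($510,000) is divided into 3 shares of $170,000: Miko and Cormac each take $170,000; Lorcan's $170,000 share passes to Lorcan's issue.
Lorcan's share ($170,000) passes entirely to Gwendolyn.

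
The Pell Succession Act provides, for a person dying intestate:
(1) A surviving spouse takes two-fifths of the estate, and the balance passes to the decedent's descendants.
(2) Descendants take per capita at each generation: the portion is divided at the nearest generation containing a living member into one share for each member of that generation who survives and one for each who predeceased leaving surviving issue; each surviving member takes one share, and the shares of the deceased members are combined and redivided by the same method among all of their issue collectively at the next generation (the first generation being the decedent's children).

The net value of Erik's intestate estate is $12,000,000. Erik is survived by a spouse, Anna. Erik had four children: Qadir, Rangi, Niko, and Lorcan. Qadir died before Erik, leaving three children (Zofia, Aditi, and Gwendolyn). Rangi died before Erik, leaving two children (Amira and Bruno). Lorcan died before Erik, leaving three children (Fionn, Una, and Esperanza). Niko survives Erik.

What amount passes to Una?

Una receives $675,000.

Anna takes two-fifths of $12,000,000 = $4,800,000. The remaining $7,200,000 passes to the descendants.
The descendants' portion ($7,200,000) is divided at the children's generation into 4 shares of $1,800,000. Niko takes $1,800,000. The 3 shares of the deceased (Qadir, Rangi, and Lorcan) are combined into a pool of $5,400,000.
That pool ($5,400,000) is divided at the grandchildren's generation equally among Zofia, Aditi, Gwendolyn, Amira, Bruno, Fionn, Una, and Esperanza: $675,000 each.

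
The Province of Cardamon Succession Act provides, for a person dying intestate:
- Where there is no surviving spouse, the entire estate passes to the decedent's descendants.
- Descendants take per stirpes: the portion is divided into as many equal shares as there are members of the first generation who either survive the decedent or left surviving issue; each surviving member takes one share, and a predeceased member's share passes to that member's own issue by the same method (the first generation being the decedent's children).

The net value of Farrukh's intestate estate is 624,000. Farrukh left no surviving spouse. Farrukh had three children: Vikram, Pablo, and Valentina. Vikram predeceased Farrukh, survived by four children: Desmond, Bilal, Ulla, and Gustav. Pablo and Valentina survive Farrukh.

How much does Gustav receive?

The entire 624,000 passes to the descendants.
That amount (624,000) is divided into 3 shares of 208,000: Pablo and Valentina each take 208,000; Vikram's 208,000 share passes to Vikram's issue.
Vikram's share (208,000) is divided into 4 shares of 52,000: Desmond, Bilal, Ulla, and Gustav each take 52,000.

Gustav receives 52,000.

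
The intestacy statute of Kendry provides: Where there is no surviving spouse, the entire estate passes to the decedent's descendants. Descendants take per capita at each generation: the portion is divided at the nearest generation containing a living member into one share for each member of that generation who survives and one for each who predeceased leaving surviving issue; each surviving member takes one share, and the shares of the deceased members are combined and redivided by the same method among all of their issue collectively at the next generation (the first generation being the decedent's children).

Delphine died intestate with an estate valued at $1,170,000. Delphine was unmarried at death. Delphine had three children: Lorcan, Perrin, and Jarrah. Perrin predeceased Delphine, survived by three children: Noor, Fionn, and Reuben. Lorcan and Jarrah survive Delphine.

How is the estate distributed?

The entire $1,170,000 passes to the descendants.
That amount ($1,170,000) is divided at the children's generation into 3 shares of $390,000. Lorcan and Jarrah each take $390,000. The remaining share for the deceased Perrin ($390,000) is carried to the next generation.
That pool ($390,000) is divided at the grandchildren's generation equally among Noor, Fionn, and Reuben: $130,000 each.

Lorcan: $390,000; Noor: $130,000; Fionn: $130,000; Reuben: $130,000; Jarrah: $390,000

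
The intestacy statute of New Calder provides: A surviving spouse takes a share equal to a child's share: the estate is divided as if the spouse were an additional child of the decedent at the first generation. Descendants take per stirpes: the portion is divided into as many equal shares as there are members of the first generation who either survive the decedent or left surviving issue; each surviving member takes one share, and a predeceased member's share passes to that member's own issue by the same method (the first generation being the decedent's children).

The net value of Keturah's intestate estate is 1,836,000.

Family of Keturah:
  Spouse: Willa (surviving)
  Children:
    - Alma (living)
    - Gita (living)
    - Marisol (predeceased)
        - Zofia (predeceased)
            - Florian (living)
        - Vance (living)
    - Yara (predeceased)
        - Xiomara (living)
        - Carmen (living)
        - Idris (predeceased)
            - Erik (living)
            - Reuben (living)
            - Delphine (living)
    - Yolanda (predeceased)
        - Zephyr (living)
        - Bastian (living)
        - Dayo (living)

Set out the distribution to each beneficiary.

The spouse counts as an additional share at the children's level, so there are 6 primary shares of 306,000. Willa takes one such share (306,000).
The children's combined portion (1,530,000) is divided into 5 shares of 306,000: Alma and Gita each take 306,000; Marisol's 306,000 share passes to Marisol's issue; Yara's 306,000 share passes to Yara's issue; Yolanda's 306,000 share passes to Yolanda's issue.
Marisol's share (306,000) is divided into 2 shares of 153,000: Vance takes 153,000; Zofia's 153,000 share passes to Zofia's issue.
Zofia's share (153,000) passes entirely to Florian.
Yara's share (306,000) is divided into 3 shares of 102,000: Xiomara and Carmen each take 102,000; Idris's 102,000 share passes to Idris's issue.
Idris's share (102,000) is divided into 3 shares of 34,000: Erik, Reuben, and Delphine each take 34,000.
Yolanda's share (306,000) is divided into 3 shares of 102,000: Zephyr, Bastian, and Dayo each take 102,000.

Willa: 306,000; Alma: 306,000; Gita: 306,000; Florian: 153,000; Vance: 153,000; Xiomara: 102,000; Carmen: 102,000; Erik: 34,000; Reuben: 34,000; Delphine: 34,000; Zephyr: 102,000; Bastian: 102,000; Dayo: 102,000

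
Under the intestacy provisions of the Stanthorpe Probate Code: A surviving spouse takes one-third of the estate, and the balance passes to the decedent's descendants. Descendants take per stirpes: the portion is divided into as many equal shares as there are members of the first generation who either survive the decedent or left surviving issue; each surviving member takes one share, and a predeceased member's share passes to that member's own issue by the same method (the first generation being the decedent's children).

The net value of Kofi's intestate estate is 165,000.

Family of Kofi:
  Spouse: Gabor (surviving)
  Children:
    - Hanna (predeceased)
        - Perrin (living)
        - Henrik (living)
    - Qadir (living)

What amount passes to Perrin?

Gabor takes one-third of 165,000 = 55,000. The remaining 110,000 passes to the descendants.
The descendants' portion (110,000) is divided into 2 shares of 55,000: Qadir takes 55,000; Hanna's 55,000 share passes to Hanna's issue.
Hanna's share (55,000) is divided into 2 shares of 27,500: Perrin and Henrik each take 27,500.

Perrin receives 27,500.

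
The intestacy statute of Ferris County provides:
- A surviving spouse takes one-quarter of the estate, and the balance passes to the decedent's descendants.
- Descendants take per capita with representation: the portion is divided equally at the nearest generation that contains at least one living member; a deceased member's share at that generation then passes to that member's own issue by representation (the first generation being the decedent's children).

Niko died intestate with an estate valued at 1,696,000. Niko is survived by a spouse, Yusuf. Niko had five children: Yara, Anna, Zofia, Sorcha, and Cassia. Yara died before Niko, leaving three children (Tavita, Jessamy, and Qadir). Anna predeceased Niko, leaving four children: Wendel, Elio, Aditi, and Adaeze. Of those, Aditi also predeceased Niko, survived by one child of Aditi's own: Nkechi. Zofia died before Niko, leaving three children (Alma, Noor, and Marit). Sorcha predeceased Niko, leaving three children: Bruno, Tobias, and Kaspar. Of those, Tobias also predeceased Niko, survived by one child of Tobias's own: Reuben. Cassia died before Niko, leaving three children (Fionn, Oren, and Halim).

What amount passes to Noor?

Noor receives 79,500.

Yusuf takes one-quarter of 1,696,000 = 424,000. The remaining 1,272,000 passes to the descendants.
No child survives, so the initial division is made at the grandchildren's generation.
The descendants' portion (1,272,000) is divided into 16 shares of 79,500: Tavita, Jessamy, Qadir, Wendel, Elio, Adaeze, Alma, Noor, Marit, Bruno, Kaspar, Fionn, Oren, and Halim each take 79,500; Aditi's 79,500 share passes to Aditi's issue; Tobias's 79,500 share passes to Tobias's issue.
Aditi's share (79,500) passes entirely to Nkechi.
Tobias's share (79,500) passes entirely to Reuben.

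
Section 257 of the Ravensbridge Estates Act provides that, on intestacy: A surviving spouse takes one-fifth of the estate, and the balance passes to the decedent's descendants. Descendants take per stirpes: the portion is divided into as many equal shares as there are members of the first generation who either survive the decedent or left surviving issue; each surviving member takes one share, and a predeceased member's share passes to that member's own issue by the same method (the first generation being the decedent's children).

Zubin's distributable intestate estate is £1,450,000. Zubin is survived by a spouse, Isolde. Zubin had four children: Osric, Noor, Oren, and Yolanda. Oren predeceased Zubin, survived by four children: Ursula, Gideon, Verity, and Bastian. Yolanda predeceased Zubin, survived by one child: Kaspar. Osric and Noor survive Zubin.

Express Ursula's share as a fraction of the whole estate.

Isolde takes one-fifth of £1,450,000 = £290,000. The remaining £1,160,000 passes to the descendants.
The descendants' portion (£1,160,000) is divided into 4 shares of £290,000: Osric and Noor each take £290,000; Oren's £290,000 share passes to Oren's issue; Yolanda's £290,000 share passes to Yolanda's issue.
Oren's share (£290,000) is divided into 4 shares of £72,500: Ursula, Gideon, Verity, and Bastian each take £72,500.
Yolanda's share (£290,000) passes entirely to Kaspar.

Ursula receives 1/20 of the estate.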